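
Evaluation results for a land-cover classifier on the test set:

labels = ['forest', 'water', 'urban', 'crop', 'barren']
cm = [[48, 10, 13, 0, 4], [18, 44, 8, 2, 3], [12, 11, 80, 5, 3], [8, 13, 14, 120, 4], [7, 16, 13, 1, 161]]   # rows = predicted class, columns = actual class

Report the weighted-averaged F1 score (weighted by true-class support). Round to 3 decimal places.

0.722

Per-class F1 score (2·TP/(2·TP+FP+FN)):
  forest: TP=48, FP=10+13+0+4=27, FN=18+12+8+7=45 → 96/168 = 0.5714
  water: TP=44, FP=18+8+2+3=31, FN=10+11+13+16=50 → 88/169 = 0.5207
  urban: TP=80, FP=12+11+5+3=31, FN=13+8+14+13=48 → 160/239 = 0.6695
  crop: TP=120, FP=8+13+14+4=39, FN=0+2+5+1=8 → 240/287 = 0.8362
  barren: TP=161, FP=7+16+13+1=37, FN=4+3+3+4=14 → 322/373 = 0.8633
Weighted-F1 score = Σ (supportᵢ/N)·F1 scoreᵢ with N=618: (93/618)·0.5714 + (94/618)·0.5207 + (128/618)·0.6695 + (128/618)·0.8362 + (175/618)·0.8633 = 0.722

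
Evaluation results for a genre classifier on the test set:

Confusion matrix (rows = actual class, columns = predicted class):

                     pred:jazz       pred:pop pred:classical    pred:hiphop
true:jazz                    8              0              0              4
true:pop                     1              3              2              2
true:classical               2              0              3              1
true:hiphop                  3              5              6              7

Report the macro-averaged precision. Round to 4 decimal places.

Per-class precision (TP/(TP+FP)):
  jazz: TP=8, FP=1+2+3=6 → 8/14 = 0.57143
  pop: TP=3, FP=0+0+5=5 → 3/8 = 0.37500
  classical: TP=3, FP=0+2+6=8 → 3/11 = 0.27273
  hiphop: TP=7, FP=4+2+1=7 → 7/14 = 0.50000
Macro-precision = mean = (0.57143 + 0.37500 + 0.27273 + 0.50000) / 4 = 0.4298

0.4298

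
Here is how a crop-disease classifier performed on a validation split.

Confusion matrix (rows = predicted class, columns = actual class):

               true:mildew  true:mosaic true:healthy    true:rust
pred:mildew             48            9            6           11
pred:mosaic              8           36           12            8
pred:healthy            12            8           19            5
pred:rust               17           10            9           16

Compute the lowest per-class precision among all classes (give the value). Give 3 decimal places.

0.308

Per-class precision (TP/(TP+FP)):
  mildew: TP=48, FP=9+6+11=26 → 48/74 = 0.6486
  mosaic: TP=36, FP=8+12+8=28 → 36/64 = 0.5625
  healthy: TP=19, FP=12+8+5=25 → 19/44 = 0.4318
  rust: TP=16, FP=17+10+9=36 → 16/52 = 0.3077
Lowest is class 'rust' with precision = 0.308.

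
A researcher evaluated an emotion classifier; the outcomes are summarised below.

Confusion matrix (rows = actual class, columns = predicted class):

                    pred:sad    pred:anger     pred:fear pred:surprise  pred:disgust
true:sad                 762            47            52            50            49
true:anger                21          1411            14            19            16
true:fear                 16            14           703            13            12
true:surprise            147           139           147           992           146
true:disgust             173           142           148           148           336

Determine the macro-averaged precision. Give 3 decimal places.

0.712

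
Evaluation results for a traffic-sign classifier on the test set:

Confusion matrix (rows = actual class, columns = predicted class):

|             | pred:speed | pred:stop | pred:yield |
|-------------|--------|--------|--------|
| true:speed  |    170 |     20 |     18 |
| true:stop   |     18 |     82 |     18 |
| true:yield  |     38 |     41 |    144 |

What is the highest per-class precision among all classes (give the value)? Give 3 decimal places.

0.800

Per-class precision (TP/(TP+FP)):
  speed: TP=170, FP=18+38=56 → 170/226 = 0.7522
  stop: TP=82, FP=20+41=61 → 82/143 = 0.5734
  yield: TP=144, FP=18+18=36 → 144/180 = 0.8000
Highest is class 'yield' with precision = 0.800.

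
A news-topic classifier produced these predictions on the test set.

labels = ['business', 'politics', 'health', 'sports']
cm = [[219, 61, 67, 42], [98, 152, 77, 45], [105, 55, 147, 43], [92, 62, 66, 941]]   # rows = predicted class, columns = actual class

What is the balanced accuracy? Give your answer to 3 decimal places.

Balanced accuracy = mean of per-class recall.
  business: recall = 219/514 = 0.4261
  politics: recall = 152/330 = 0.4606
  health: recall = 147/357 = 0.4118
  sports: recall = 941/1071 = 0.8786
Mean = (0.4261 + 0.4606 + 0.4118 + 0.8786) / 4 = 0.544

0.544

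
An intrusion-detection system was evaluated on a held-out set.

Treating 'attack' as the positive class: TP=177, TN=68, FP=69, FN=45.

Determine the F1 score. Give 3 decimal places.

0.756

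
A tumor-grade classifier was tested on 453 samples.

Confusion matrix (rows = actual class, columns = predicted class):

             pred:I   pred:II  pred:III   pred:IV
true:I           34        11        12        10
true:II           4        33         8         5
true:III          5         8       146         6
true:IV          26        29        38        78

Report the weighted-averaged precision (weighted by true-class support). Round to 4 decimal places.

0.6759

Per-class precision (TP/(TP+FP)):
  I: TP=34, FP=4+5+26=35 → 34/69 = 0.49275
  II: TP=33, FP=11+8+29=48 → 33/81 = 0.40741
  III: TP=146, FP=12+8+38=58 → 146/204 = 0.71569
  IV: TP=78, FP=10+5+6=21 → 78/99 = 0.78788
Weighted-precision = Σ (supportᵢ/N)·precisionᵢ with N=453: (67/453)·0.49275 + (50/453)·0.40741 + (165/453)·0.71569 + (171/453)·0.78788 = 0.6759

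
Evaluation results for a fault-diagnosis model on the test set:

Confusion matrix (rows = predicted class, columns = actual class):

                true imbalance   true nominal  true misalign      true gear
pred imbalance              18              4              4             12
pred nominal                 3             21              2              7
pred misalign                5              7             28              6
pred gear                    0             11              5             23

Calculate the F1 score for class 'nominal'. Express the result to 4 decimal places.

0.5526

F1 score = 2·TP/(2·TP+FP+FN).
nominal: TP=21, FP=3+2+7=12, FN=4+7+11=22 → 42/76 = 0.55263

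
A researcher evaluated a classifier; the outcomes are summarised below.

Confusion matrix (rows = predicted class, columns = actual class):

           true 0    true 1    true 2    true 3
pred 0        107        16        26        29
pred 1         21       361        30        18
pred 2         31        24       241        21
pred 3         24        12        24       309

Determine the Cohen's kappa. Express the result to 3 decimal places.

Observed agreement pₒ = trace/N = 1018/1294 = 0.7867
Expected agreement pₑ = Σ (rowᵢ·colᵢ)/N² = (183·178 + 413·430 + 321·317 + 377·369)/1294² = 0.2694
κ = (pₒ − pₑ)/(1 − pₑ) = (0.7867 − 0.2694)/(1 − 0.2694) = 0.708

0.708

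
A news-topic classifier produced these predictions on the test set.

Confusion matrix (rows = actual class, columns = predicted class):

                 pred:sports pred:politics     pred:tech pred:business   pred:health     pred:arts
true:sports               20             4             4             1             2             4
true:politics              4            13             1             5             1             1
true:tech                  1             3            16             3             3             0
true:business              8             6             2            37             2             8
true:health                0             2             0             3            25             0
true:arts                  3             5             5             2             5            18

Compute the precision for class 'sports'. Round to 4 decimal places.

Take TP from the diagonal, FP from the rest of the 'sports' prediction marginal, FN from the rest of the 'sports' actual marginal.
precision = TP/(TP+FP).
sports: TP=20, FP=4+1+8+0+3=16 → 20/36 = 0.55556

0.5556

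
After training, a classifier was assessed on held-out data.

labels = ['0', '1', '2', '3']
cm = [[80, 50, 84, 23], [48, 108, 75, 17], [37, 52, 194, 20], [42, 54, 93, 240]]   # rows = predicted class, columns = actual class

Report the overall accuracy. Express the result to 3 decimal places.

Accuracy = trace / total = (80+108+194+240=622) / 1217 = 622/1217 = 0.511

0.511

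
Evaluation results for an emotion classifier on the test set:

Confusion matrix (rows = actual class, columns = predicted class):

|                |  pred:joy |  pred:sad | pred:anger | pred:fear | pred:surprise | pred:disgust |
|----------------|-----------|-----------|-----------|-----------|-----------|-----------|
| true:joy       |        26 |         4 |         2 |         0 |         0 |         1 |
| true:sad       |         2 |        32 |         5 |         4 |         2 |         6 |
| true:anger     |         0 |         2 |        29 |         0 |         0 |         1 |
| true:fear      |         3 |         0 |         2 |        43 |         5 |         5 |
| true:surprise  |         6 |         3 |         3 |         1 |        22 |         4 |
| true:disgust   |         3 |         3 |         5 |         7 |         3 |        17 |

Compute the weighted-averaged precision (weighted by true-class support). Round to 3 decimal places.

0.677

Per-class precision (TP/(TP+FP)):
  joy: TP=26, FP=2+0+3+6+3=14 → 26/40 = 0.6500
  sad: TP=32, FP=4+2+0+3+3=12 → 32/44 = 0.7273
  anger: TP=29, FP=2+5+2+3+5=17 → 29/46 = 0.6304
  fear: TP=43, FP=0+4+0+1+7=12 → 43/55 = 0.7818
  surprise: TP=22, FP=0+2+0+5+3=10 → 22/32 = 0.6875
  disgust: TP=17, FP=1+6+1+5+4=17 → 17/34 = 0.5000
Weighted-precision = Σ (supportᵢ/N)·precisionᵢ with N=251: (33/251)·0.6500 + (51/251)·0.7273 + (32/251)·0.6304 + (58/251)·0.7818 + (39/251)·0.6875 + (38/251)·0.5000 = 0.677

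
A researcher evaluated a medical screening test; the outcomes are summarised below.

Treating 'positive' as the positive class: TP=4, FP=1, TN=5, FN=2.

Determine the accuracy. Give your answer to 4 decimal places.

0.7500

Accuracy = (TP+TN)/N = (4+5)/12 = 0.7500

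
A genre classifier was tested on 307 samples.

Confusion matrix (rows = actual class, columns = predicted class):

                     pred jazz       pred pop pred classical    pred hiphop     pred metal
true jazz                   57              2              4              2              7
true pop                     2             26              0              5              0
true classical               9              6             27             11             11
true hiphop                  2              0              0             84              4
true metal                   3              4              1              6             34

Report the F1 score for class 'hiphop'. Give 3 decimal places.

0.848

F1 score = 2·TP/(2·TP+FP+FN).
hiphop: TP=84, FP=2+5+11+6=24, FN=2+0+0+4=6 → 168/198 = 0.8485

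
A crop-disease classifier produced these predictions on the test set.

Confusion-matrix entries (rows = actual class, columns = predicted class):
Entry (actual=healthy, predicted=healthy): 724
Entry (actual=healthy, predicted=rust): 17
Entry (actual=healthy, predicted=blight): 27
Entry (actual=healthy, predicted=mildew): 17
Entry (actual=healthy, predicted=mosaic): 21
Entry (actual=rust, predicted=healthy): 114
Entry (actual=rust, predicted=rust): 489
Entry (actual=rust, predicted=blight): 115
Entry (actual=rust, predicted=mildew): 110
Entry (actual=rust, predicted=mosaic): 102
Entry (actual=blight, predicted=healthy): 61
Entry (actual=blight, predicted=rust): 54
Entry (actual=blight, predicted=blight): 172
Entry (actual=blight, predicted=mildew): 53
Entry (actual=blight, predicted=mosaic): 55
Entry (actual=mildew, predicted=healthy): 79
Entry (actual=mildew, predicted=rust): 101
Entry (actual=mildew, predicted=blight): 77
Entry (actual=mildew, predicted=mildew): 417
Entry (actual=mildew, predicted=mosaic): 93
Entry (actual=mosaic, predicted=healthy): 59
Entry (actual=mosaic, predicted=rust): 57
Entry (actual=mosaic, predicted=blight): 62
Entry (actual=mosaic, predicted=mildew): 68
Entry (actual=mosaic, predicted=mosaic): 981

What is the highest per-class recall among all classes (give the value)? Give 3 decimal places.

0.898

Per-class recall (TP/(TP+FN)):
  healthy: TP=724, FN=17+27+17+21=82 → 724/806 = 0.8983
  rust: TP=489, FN=114+115+110+102=441 → 489/930 = 0.5258
  blight: TP=172, FN=61+54+53+55=223 → 172/395 = 0.4354
  mildew: TP=417, FN=79+101+77+93=350 → 417/767 = 0.5437
  mosaic: TP=981, FN=59+57+62+68=246 → 981/1227 = 0.7995
Highest is class 'healthy' with recall = 0.898.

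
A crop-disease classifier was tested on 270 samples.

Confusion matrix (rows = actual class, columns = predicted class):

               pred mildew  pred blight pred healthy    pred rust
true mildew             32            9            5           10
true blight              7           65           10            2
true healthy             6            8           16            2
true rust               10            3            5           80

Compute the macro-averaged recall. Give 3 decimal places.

0.665

Per-class recall (TP/(TP+FN)):
  mildew: TP=32, FN=9+5+10=24 → 32/56 = 0.5714
  blight: TP=65, FN=7+10+2=19 → 65/84 = 0.7738
  healthy: TP=16, FN=6+8+2=16 → 16/32 = 0.5000
  rust: TP=80, FN=10+3+5=18 → 80/98 = 0.8163
Macro-recall = mean = (0.5714 + 0.7738 + 0.5000 + 0.8163) / 4 = 0.665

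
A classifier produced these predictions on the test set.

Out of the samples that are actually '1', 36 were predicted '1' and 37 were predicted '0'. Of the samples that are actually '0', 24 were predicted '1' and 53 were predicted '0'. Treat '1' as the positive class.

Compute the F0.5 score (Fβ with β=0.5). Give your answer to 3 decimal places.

0.575

Fβ = (1+β²)·TP / ((1+β²)·TP + β²·FN + FP), with β²=1/4
= 1.25·36 / (1.25·36 + 0.25·37 + 24) = 0.575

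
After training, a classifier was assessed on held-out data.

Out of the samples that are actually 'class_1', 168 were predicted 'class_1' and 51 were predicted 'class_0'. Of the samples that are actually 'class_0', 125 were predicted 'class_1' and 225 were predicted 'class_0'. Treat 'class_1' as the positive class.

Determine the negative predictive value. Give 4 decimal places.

0.8152

NPV = TN/(TN+FN) = 225/(225+51) = 0.8152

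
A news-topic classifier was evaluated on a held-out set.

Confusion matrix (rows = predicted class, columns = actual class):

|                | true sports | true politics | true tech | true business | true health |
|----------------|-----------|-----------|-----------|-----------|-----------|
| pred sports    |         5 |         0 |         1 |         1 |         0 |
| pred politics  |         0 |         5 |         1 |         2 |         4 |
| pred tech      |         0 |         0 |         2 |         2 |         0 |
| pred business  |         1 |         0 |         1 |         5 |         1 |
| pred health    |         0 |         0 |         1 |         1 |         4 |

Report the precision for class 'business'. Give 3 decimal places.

precision = TP/(TP+FP).
business: TP=5, FP=1+0+1+1=3 → 5/8 = 0.6250

0.625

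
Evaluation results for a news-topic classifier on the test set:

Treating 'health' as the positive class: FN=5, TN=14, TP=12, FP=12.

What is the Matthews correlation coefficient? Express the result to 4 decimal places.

MCC = (TP·TN − FP·FN) / √((TP+FP)(TP+FN)(TN+FP)(TN+FN))
Numerator = 12·14 − 12·5 = 108
Denominator = √(24·17·26·19) = √201552 = 448.9454
MCC = 108 / 448.9454 = 0.2406

0.2406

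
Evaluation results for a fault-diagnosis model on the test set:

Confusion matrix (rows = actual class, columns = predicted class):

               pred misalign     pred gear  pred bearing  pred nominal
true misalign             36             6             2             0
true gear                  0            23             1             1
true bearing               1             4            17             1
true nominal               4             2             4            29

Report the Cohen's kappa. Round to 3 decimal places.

Observed agreement pₒ = trace/N = 105/131 = 0.8015
Expected agreement pₑ = Σ (rowᵢ·colᵢ)/N² = (44·41 + 25·35 + 23·24 + 39·31)/131² = 0.2587
κ = (pₒ − pₑ)/(1 − pₑ) = (0.8015 − 0.2587)/(1 − 0.2587) = 0.732

0.732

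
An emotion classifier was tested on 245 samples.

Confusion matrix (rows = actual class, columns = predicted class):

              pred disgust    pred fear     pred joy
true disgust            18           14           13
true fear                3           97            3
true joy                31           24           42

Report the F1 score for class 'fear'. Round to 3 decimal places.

0.815

Take TP from the diagonal, FP from the rest of the 'fear' prediction marginal, FN from the rest of the 'fear' actual marginal.
F1 score = 2·TP/(2·TP+FP+FN).
fear: TP=97, FP=14+24=38, FN=3+3=6 → 194/238 = 0.8151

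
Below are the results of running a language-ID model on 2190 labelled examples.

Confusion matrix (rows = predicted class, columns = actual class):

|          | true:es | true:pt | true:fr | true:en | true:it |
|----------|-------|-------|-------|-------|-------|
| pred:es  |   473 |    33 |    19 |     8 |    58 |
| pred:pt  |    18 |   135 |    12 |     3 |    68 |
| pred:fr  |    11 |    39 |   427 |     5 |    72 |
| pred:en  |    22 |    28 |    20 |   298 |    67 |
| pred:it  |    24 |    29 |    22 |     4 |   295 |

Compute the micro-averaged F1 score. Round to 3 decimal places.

0.743

Micro-averaging pools counts across classes: ΣTP=1628, ΣFP=562, ΣFN=562.
Micro-F1 score = 2·TP/(2·TP+FP+FN) on pooled counts = 0.743 (equals overall accuracy in single-label multiclass).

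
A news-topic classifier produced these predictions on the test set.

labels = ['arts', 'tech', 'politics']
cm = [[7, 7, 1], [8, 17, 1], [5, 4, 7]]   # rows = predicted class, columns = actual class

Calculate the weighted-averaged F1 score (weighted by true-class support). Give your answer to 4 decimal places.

Per-class F1 score (2·TP/(2·TP+FP+FN)):
  arts: TP=7, FP=7+1=8, FN=8+5=13 → 14/35 = 0.40000
  tech: TP=17, FP=8+1=9, FN=7+4=11 → 34/54 = 0.62963
  politics: TP=7, FP=5+4=9, FN=1+1=2 → 14/25 = 0.56000
Weighted-F1 score = Σ (supportᵢ/N)·F1 scoreᵢ with N=57: (20/57)·0.40000 + (28/57)·0.62963 + (9/57)·0.56000 = 0.5381

0.5381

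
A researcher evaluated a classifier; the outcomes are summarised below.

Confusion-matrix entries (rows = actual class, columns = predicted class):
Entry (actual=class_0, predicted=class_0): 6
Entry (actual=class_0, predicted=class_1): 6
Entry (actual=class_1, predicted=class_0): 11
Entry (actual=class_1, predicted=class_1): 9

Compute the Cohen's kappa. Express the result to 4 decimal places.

-0.0462

Observed agreement pₒ = trace/N = 15/32 = 0.46875
Expected agreement pₑ = Σ (rowᵢ·colᵢ)/N² = (12·17 + 20·15)/32² = 0.49219
κ = (pₒ − pₑ)/(1 − pₑ) = (0.46875 − 0.49219)/(1 − 0.49219) = -0.0462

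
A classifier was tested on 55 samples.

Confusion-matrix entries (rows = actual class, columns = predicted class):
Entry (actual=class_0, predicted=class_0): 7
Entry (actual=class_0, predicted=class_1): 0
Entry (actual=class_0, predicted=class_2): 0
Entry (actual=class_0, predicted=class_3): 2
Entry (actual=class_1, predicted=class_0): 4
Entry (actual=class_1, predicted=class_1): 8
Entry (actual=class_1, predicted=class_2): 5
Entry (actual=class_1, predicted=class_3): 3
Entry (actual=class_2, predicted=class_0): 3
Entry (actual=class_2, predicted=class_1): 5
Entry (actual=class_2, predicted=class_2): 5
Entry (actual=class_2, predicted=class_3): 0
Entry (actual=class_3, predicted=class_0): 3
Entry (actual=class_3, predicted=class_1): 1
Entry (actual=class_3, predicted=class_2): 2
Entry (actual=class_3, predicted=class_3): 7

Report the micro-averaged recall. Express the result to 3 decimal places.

0.491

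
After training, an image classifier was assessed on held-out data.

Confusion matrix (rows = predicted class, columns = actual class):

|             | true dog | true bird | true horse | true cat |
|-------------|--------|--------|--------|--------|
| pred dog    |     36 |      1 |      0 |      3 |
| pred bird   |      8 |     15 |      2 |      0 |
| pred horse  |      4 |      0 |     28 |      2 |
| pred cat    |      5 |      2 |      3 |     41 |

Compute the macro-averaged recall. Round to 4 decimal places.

0.8131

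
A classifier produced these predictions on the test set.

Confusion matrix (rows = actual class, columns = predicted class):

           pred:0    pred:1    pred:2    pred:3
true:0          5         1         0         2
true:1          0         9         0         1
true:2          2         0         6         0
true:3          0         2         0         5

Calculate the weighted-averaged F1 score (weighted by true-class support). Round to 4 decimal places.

0.7588

Per-class F1 score (2·TP/(2·TP+FP+FN)):
  0: TP=5, FP=0+2+0=2, FN=1+0+2=3 → 10/15 = 0.66667
  1: TP=9, FP=1+0+2=3, FN=0+0+1=1 → 18/22 = 0.81818
  2: TP=6, FP=0+0+0=0, FN=2+0+0=2 → 12/14 = 0.85714
  3: TP=5, FP=2+1+0=3, FN=0+2+0=2 → 10/15 = 0.66667
Weighted-F1 score = Σ (supportᵢ/N)·F1 scoreᵢ with N=33: (8/33)·0.66667 + (10/33)·0.81818 + (8/33)·0.85714 + (7/33)·0.66667 = 0.7588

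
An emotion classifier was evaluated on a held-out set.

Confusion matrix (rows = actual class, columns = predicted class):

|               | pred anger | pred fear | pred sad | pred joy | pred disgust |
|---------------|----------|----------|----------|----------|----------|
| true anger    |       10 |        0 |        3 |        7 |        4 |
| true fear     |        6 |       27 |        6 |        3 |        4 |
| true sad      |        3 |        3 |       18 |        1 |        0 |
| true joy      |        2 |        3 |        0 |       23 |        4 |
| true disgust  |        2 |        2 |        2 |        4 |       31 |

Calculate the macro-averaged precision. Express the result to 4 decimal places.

Per-class precision (TP/(TP+FP)):
  anger: TP=10, FP=6+3+2+2=13 → 10/23 = 0.43478
  fear: TP=27, FP=0+3+3+2=8 → 27/35 = 0.77143
  sad: TP=18, FP=3+6+0+2=11 → 18/29 = 0.62069
  joy: TP=23, FP=7+3+1+4=15 → 23/38 = 0.60526
  disgust: TP=31, FP=4+4+0+4=12 → 31/43 = 0.72093
Macro-precision = mean = (0.43478 + 0.77143 + 0.62069 + 0.60526 + 0.72093) / 5 = 0.6306

0.6306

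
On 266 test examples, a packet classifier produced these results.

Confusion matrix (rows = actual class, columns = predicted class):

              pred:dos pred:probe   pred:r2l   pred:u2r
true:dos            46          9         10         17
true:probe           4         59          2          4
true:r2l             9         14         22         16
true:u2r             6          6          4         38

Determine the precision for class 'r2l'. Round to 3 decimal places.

Take TP from the diagonal, FP from the rest of the 'r2l' prediction marginal, FN from the rest of the 'r2l' actual marginal.
precision = TP/(TP+FP).
r2l: TP=22, FP=10+2+4=16 → 22/38 = 0.5789

0.579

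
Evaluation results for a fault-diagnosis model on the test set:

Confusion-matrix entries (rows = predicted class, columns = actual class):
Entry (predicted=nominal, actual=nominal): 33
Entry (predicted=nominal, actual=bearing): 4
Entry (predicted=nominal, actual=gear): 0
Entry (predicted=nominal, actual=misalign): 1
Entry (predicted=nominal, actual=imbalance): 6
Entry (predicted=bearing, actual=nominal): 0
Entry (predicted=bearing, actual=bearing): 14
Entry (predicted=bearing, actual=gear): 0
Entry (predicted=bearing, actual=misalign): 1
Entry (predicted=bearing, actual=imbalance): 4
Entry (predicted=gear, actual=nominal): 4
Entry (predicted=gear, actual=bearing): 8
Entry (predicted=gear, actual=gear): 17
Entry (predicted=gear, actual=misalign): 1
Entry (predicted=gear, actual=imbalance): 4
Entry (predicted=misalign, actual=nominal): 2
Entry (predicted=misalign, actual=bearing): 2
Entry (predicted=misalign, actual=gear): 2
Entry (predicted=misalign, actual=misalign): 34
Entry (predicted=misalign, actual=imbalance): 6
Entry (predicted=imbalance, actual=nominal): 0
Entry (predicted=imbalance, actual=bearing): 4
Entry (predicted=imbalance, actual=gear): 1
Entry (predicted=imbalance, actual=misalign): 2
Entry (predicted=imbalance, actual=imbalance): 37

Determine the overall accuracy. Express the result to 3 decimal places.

Accuracy = trace / total = (33+14+17+34+37=135) / 187 = 135/187 = 0.722

0.722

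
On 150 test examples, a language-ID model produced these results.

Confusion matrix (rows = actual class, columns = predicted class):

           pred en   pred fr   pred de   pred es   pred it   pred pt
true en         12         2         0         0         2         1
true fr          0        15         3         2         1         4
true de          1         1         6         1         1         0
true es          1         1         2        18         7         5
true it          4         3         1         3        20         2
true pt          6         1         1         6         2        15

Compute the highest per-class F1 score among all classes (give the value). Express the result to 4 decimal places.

0.6250

Per-class F1 score (2·TP/(2·TP+FP+FN)):
  en: TP=12, FP=0+1+1+4+6=12, FN=2+0+0+2+1=5 → 24/41 = 0.58537
  fr: TP=15, FP=2+1+1+3+1=8, FN=0+3+2+1+4=10 → 30/48 = 0.62500
  de: TP=6, FP=0+3+2+1+1=7, FN=1+1+1+1+0=4 → 12/23 = 0.52174
  es: TP=18, FP=0+2+1+3+6=12, FN=1+1+2+7+5=16 → 36/64 = 0.56250
  it: TP=20, FP=2+1+1+7+2=13, FN=4+3+1+3+2=13 → 40/66 = 0.60606
  pt: TP=15, FP=1+4+0+5+2=12, FN=6+1+1+6+2=16 → 30/58 = 0.51724
Highest is class 'fr' with F1 score = 0.6250.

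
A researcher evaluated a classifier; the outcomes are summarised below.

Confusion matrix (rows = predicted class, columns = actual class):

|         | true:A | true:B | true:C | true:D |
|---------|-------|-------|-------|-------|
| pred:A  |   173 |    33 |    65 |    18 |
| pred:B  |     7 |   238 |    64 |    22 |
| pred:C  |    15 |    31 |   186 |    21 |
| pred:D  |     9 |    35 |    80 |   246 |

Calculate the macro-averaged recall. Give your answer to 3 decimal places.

Per-class recall (TP/(TP+FN)):
  A: TP=173, FN=7+15+9=31 → 173/204 = 0.8480
  B: TP=238, FN=33+31+35=99 → 238/337 = 0.7062
  C: TP=186, FN=65+64+80=209 → 186/395 = 0.4709
  D: TP=246, FN=18+22+21=61 → 246/307 = 0.8013
Macro-recall = mean = (0.8480 + 0.7062 + 0.4709 + 0.8013) / 4 = 0.707

0.707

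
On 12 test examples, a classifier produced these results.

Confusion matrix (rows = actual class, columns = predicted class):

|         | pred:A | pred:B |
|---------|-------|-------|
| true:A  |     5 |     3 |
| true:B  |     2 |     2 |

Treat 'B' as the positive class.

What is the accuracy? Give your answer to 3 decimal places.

0.583

Accuracy = (TP+TN)/N = (2+5)/12 = 0.583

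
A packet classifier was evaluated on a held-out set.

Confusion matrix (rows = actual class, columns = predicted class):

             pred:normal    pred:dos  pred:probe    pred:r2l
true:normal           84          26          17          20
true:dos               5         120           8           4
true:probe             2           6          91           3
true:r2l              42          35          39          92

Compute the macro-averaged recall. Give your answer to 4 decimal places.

Per-class recall (TP/(TP+FN)):
  normal: TP=84, FN=26+17+20=63 → 84/147 = 0.57143
  dos: TP=120, FN=5+8+4=17 → 120/137 = 0.87591
  probe: TP=91, FN=2+6+3=11 → 91/102 = 0.89216
  r2l: TP=92, FN=42+35+39=116 → 92/208 = 0.44231
Macro-recall = mean = (0.57143 + 0.87591 + 0.89216 + 0.44231) / 4 = 0.6955

0.6955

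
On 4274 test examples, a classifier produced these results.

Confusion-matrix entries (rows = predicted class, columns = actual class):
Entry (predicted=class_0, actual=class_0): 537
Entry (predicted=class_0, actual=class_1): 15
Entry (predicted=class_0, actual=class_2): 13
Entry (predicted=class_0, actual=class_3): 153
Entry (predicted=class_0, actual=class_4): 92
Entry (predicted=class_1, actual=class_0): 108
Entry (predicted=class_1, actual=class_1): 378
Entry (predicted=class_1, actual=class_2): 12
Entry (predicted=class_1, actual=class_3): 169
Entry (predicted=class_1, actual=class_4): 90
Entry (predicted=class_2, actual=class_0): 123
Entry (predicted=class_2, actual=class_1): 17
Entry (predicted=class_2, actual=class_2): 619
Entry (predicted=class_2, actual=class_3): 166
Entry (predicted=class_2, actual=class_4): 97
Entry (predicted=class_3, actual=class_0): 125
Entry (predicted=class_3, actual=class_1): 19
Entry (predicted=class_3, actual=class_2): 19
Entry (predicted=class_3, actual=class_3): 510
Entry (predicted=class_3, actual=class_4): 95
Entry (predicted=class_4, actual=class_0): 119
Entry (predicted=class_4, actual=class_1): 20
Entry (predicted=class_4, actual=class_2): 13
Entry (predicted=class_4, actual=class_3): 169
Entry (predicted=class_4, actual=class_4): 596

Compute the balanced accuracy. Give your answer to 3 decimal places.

0.668

Balanced accuracy = mean of per-class recall.
  class_0: recall = 537/1012 = 0.5306
  class_1: recall = 378/449 = 0.8419
  class_2: recall = 619/676 = 0.9157
  class_3: recall = 510/1167 = 0.4370
  class_4: recall = 596/970 = 0.6144
Mean = (0.5306 + 0.8419 + 0.9157 + 0.4370 + 0.6144) / 5 = 0.668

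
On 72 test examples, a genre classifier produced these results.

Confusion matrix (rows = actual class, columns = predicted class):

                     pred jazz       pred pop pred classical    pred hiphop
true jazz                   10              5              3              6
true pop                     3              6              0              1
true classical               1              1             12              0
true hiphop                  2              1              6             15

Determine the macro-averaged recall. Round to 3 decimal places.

Per-class recall (TP/(TP+FN)):
  jazz: TP=10, FN=5+3+6=14 → 10/24 = 0.4167
  pop: TP=6, FN=3+0+1=4 → 6/10 = 0.6000
  classical: TP=12, FN=1+1+0=2 → 12/14 = 0.8571
  hiphop: TP=15, FN=2+1+6=9 → 15/24 = 0.6250
Macro-recall = mean = (0.4167 + 0.6000 + 0.8571 + 0.6250) / 4 = 0.625

0.625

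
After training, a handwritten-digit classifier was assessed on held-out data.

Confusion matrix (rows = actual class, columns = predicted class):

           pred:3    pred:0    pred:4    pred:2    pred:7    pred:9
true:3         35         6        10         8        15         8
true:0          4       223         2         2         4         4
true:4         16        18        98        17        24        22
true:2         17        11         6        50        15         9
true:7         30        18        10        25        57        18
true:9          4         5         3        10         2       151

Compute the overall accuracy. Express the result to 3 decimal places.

0.642

Accuracy = trace / total = (35+223+98+50+57+151=614) / 957 = 614/957 = 0.642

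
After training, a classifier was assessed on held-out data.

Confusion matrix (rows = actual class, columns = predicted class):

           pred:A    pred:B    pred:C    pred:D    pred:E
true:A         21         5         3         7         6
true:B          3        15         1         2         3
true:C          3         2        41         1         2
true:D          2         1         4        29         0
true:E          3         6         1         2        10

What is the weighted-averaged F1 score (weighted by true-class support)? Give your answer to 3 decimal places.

Per-class F1 score (2·TP/(2·TP+FP+FN)):
  A: TP=21, FP=3+3+2+3=11, FN=5+3+7+6=21 → 42/74 = 0.5676
  B: TP=15, FP=5+2+1+6=14, FN=3+1+2+3=9 → 30/53 = 0.5660
  C: TP=41, FP=3+1+4+1=9, FN=3+2+1+2=8 → 82/99 = 0.8283
  D: TP=29, FP=7+2+1+2=12, FN=2+1+4+0=7 → 58/77 = 0.7532
  E: TP=10, FP=6+3+2+0=11, FN=3+6+1+2=12 → 20/43 = 0.4651
Weighted-F1 score = Σ (supportᵢ/N)·F1 scoreᵢ with N=173: (42/173)·0.5676 + (24/173)·0.5660 + (49/173)·0.8283 + (36/173)·0.7532 + (22/173)·0.4651 = 0.667

0.667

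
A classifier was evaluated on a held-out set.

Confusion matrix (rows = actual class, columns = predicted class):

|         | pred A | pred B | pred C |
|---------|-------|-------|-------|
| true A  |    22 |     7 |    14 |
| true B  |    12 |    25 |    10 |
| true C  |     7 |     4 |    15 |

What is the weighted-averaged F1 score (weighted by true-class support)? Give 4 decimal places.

0.5417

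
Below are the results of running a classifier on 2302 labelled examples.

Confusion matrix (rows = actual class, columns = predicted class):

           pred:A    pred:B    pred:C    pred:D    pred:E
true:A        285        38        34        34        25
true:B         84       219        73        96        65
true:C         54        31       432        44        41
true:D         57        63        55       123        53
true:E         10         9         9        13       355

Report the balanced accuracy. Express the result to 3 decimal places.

0.611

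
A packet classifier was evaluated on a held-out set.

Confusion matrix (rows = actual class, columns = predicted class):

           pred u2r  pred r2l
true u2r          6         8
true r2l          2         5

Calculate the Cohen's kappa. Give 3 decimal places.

0.118

Observed agreement pₒ = trace/N = 11/21 = 0.5238
Expected agreement pₑ = Σ (rowᵢ·colᵢ)/N² = (14·8 + 7·13)/21² = 0.4603
κ = (pₒ − pₑ)/(1 − pₑ) = (0.5238 − 0.4603)/(1 − 0.4603) = 0.118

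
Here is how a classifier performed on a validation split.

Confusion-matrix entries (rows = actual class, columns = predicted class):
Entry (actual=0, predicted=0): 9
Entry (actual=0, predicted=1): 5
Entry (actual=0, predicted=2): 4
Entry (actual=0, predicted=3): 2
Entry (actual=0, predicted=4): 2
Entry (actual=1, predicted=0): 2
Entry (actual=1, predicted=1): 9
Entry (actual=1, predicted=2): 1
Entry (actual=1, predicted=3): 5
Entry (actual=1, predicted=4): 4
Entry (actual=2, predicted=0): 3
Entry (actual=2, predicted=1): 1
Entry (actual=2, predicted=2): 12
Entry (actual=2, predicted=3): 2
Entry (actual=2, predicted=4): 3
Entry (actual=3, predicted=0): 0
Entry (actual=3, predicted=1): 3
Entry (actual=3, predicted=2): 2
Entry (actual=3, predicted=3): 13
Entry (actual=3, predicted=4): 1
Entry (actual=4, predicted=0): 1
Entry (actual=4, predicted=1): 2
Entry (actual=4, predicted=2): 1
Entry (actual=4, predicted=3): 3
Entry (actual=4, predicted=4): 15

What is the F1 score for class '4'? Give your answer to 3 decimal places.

F1 score = 2·TP/(2·TP+FP+FN).
4: TP=15, FP=2+4+3+1=10, FN=1+2+1+3=7 → 30/47 = 0.6383

0.638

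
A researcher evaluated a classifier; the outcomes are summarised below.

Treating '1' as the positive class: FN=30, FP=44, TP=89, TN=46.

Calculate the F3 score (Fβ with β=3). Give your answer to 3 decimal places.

0.739

Fβ = (1+β²)·TP / ((1+β²)·TP + β²·FN + FP), with β²=9
= 10·89 / (10·89 + 9·30 + 44) = 0.739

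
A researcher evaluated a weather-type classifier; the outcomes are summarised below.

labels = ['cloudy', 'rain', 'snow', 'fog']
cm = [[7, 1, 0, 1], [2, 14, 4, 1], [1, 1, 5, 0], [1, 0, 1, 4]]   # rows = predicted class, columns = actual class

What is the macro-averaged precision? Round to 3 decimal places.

0.706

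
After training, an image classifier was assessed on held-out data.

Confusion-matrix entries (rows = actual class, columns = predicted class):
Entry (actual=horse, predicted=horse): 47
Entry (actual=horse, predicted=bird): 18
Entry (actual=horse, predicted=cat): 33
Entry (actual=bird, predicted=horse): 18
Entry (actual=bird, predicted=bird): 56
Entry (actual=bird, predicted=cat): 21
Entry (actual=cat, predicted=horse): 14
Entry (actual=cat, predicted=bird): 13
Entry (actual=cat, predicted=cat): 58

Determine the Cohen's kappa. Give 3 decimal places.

Observed agreement pₒ = trace/N = 161/278 = 0.5791
Expected agreement pₑ = Σ (rowᵢ·colᵢ)/N² = (98·79 + 95·87 + 85·112)/278² = 0.3303
κ = (pₒ − pₑ)/(1 − pₑ) = (0.5791 − 0.3303)/(1 − 0.3303) = 0.372

0.372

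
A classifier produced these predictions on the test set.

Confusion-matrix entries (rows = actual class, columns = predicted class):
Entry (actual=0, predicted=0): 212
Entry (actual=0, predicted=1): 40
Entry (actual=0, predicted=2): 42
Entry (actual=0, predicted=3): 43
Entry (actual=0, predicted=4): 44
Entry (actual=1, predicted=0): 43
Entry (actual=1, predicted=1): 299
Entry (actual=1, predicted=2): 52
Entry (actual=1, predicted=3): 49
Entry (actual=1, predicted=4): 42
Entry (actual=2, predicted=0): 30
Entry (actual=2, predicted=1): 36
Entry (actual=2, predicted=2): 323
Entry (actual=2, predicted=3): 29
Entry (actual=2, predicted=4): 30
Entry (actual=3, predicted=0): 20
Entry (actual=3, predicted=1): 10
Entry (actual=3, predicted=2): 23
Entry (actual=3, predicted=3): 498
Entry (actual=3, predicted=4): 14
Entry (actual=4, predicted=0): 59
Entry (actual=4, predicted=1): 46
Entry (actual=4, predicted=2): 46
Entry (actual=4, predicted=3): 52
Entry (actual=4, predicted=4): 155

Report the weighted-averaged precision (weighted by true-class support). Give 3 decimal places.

0.657

Per-class precision (TP/(TP+FP)):
  0: TP=212, FP=43+30+20+59=152 → 212/364 = 0.5824
  1: TP=299, FP=40+36+10+46=132 → 299/431 = 0.6937
  2: TP=323, FP=42+52+23+46=163 → 323/486 = 0.6646
  3: TP=498, FP=43+49+29+52=173 → 498/671 = 0.7422
  4: TP=155, FP=44+42+30+14=130 → 155/285 = 0.5439
Weighted-precision = Σ (supportᵢ/N)·precisionᵢ with N=2237: (381/2237)·0.5824 + (485/2237)·0.6937 + (448/2237)·0.6646 + (565/2237)·0.7422 + (358/2237)·0.5439 = 0.657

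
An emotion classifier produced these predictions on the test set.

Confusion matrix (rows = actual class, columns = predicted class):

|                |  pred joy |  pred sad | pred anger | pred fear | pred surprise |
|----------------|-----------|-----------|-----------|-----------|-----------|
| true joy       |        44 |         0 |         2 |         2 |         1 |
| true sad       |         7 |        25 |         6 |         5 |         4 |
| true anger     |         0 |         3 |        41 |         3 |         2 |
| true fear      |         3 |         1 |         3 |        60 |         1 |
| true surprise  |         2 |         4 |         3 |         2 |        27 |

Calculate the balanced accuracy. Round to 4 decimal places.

0.7719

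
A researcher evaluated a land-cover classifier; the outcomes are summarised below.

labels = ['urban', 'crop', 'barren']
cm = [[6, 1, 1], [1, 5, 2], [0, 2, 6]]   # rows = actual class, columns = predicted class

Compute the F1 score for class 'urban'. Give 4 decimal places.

F1 score = 2·TP/(2·TP+FP+FN).
urban: TP=6, FP=1+0=1, FN=1+1=2 → 12/15 = 0.80000

0.8000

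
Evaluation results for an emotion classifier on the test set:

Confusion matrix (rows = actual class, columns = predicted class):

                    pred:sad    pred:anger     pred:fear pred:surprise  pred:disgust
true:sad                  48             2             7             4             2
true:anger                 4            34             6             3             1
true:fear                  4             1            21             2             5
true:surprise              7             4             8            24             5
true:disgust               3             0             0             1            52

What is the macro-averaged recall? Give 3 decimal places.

0.707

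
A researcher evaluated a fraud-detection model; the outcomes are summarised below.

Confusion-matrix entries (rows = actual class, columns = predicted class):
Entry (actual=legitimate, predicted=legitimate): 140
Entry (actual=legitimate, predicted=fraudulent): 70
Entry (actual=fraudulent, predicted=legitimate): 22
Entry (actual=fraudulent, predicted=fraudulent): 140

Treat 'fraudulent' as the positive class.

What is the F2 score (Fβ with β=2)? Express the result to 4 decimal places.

0.8159

Fβ = (1+β²)·TP / ((1+β²)·TP + β²·FN + FP), with β²=4
= 5·140 / (5·140 + 4·22 + 70) = 0.8159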